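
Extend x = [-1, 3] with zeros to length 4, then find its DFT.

Original 2-point DFT: [2, -4]
Zero-padded 4-point DFT provides frequency interpolation.

DFT_4([x, 0, ...]) = [2, -1-3i, -4, -1+3i]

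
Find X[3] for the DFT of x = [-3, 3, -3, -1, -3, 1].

X[3] = Σ(n=0 to 5) x[n] · ω_6^(3n) where ω_6 = e^(-2πi/6)
= (-3)·ω_6^0 + (3)·ω_6^3 + (-3)·ω_6^6 + (-1)·ω_6^9 + (-3)·ω_6^12 + (1)·ω_6^15

X[3] = -12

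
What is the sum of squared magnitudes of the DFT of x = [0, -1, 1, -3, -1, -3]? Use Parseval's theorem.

Parseval: Σ|x[n]|² = (1/N)Σ|X[k]|², so Σ|X[k]|² = N·Σ|x[n]|² = 6·21.0000

Σ|X[k]|² = N·Σ|x[n]|² = 6·21.0000 = 126.0000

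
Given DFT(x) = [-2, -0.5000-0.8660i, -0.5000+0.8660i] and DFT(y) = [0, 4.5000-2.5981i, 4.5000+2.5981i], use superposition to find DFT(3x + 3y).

By linearity: DFT(3x + 3y) = 3·DFT(x) + 3·DFT(y)
= 3·[-2, -0.5000-0.8660i, -0.5000+0.8660i] + 3·[0, 4.5000-2.5981i, 4.5000+2.5981i]

Computing element-wise:
Z[0] = 3·(-2) + 3·(0) = -6
Z[1] = 3·(-0.5000-0.8660i) + 3·(4.5000-2.5981i) = 12.0000-10.3923i
Z[2] = 3·(-0.5000+0.8660i) + 3·(4.5000+2.5981i) = 12.0000+10.3923i

DFT(3x + 3y) = 3·X + 3·Y = [-6, 12.0000-10.3923i, 12.0000+10.3923i]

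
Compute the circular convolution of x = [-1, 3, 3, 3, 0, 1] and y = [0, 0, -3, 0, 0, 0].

(x ⊛ y)[n] = Σ(m=0 to 5) x[m] · y[(n-m) mod 6]

Computing each output sample:
(x ⊛ y)[0] = 0
(x ⊛ y)[1] = -3
(x ⊛ y)[2] = 3
(x ⊛ y)[3] = -9
(x ⊛ y)[4] = -9
(x ⊛ y)[5] = -9

x ⊛ y = [0, -3, 3, -9, -9, -9]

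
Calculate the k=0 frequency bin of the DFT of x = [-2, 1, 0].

X[0] = Σ(n=0 to 2) x[n] · ω_3^0 = Σ x[n]
= (-2) + (1) + (0)

X[0] = -1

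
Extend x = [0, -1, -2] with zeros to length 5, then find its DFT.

Original 3-point DFT: [-3, 1.5000-0.8660i, 1.5000+0.8660i]
Zero-padded 5-point DFT provides frequency interpolation.

DFT_5([x, 0, ...]) = [-3, 1.3090+2.1266i, 0.1910-1.3143i, 0.1910+1.3143i, 1.3090-2.1266i]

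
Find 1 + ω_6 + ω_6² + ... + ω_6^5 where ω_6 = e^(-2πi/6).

Sum of all nth roots of unity equals 0 for n > 1 (geometric series with r ≠ 1).

0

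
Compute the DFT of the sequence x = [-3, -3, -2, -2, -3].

X[k] = Σ(n=0 to 4) x[n] · ω_5^(nk)
where ω_5 = e^(-2πi/5)

Computing each X[k]:
X[0] = -13
X[1] = -1.6180
X[2] = 0.6180
X[3] = 0.6180
X[4] = -1.6180

X = [-13, -1.6180, 0.6180, 0.6180, -1.6180]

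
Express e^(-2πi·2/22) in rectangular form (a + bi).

ω_22^2 = e^(-2πi·2/22)
= cos(-2π·2/22) + i·sin(-2π·2/22)
= cos(-4π/22) + i·sin(-4π/22)

ω_22^2 = cos(-4π/22) + i·sin(-4π/22) = 0.8413-0.5406i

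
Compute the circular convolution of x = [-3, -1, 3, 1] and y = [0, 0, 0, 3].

(x ⊛ y)[n] = Σ(m=0 to 3) x[m] · y[(n-m) mod 4]

Computing each output sample:
(x ⊛ y)[0] = -3
(x ⊛ y)[1] = 9
(x ⊛ y)[2] = 3
(x ⊛ y)[3] = -9

x ⊛ y = [-3, 9, 3, -9]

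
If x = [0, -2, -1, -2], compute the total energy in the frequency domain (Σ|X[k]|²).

Parseval: Σ|x[n]|² = (1/N)Σ|X[k]|², so Σ|X[k]|² = N·Σ|x[n]|² = 4·9.0000

Σ|X[k]|² = N·Σ|x[n]|² = 4·9.0000 = 36.0000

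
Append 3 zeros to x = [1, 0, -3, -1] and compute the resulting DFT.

Original 4-point DFT: [-3, 4-1i, -1, 4+1i]
Zero-padded 7-point DFT provides frequency interpolation.

DFT_7([x, 0, ...]) = [-3, 2.5685+3.3587i, 3.0794-2.0835i, -0.6479-1.3706i, -0.6479+1.3706i, 3.0794+2.0835i, 2.5685-3.3587i]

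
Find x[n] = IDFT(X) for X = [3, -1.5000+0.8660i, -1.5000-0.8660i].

x[n] = (1/3) Σ(k=0 to 2) X[k] · e^(2πikn/3)

Computing each x[n]:
x[0] = 0
x[1] = 1
x[2] = 2

x = [0, 1, 2]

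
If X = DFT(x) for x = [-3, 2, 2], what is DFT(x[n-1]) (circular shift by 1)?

Time shift by 1: X_shifted[k] = ω_3^(1k) · X[k]
Shifted x = [2, -3, 2]

DFT(x[n-1]) = [1, 2.5000+4.3301i, 2.5000-4.3301i]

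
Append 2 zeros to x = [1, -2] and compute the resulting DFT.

Original 2-point DFT: [-1, 3]
Zero-padded 4-point DFT provides frequency interpolation.

DFT_4([x, 0, ...]) = [-1, 1+2i, 3, 1-2i]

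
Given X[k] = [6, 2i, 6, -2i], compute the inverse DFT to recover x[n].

x[n] = (1/4) Σ(k=0 to 3) X[k] · e^(2πikn/4)

Computing each x[n]:
x[0] = 3
x[1] = -1
x[2] = 3
x[3] = 1

x = [3, -1, 3, 1]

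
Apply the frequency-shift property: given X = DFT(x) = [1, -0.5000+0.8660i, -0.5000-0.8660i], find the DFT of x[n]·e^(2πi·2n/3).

Modulation property: DFT(ω_3^(-2n)·x[n]) = X[(k-2) mod 3], so circularly shift X by 2 positions.

X[k-2] = [-0.5000+0.8660i, -0.5000-0.8660i, 1]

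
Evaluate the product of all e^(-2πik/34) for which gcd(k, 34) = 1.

The primitive 34th roots of unity are ω_34^k for k coprime to 34: k ∈ {1, 3, 5, 7, 9, 11, 13, 15, 19, 21, 23, 25, 27, 29, 31, 33}
Their product equals the constant term of the cyclotomic polynomial Φ_34(x) up to sign.
For n ≥ 3, the product of all primitive nth roots of unity is 1. (For n=1 it is 1; for n=2 it is -1.)

1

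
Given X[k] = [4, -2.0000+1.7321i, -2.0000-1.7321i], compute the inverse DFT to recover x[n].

x[n] = (1/3) Σ(k=0 to 2) X[k] · e^(2πikn/3)

Computing each x[n]:
x[0] = 0
x[1] = 1
x[2] = 3

x = [0, 1, 3]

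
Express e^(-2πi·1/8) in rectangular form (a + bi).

ω_8^1 = e^(-2πi·1/8)
= cos(-2π·1/8) + i·sin(-2π·1/8)
= cos(-2π/8) + i·sin(-2π/8)

ω_8^1 = cos(-2π/8) + i·sin(-2π/8) = 0.7071-0.7071i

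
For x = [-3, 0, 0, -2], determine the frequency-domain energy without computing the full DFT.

Parseval: Σ|x[n]|² = (1/N)Σ|X[k]|², so Σ|X[k]|² = N·Σ|x[n]|² = 4·13.0000

Σ|X[k]|² = N·Σ|x[n]|² = 4·13.0000 = 52.0000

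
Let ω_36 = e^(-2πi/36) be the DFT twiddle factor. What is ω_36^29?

ω_36^29 = e^(-2πi·29/36)
= cos(-2π·29/36) + i·sin(-2π·29/36)
= cos(-58π/36) + i·sin(-58π/36)

ω_36^29 = cos(-58π/36) + i·sin(-58π/36) = 0.3420+0.9397i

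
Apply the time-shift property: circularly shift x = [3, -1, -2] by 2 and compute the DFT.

Time shift by 2: X_shifted[k] = ω_3^(2k) · X[k]
Shifted x = [-1, -2, 3]

DFT(x[n-2]) = [0, -1.5000+4.3301i, -1.5000-4.3301i]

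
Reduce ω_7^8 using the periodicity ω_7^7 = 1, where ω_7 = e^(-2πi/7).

Since ω_7^7 = 1, powers reduce modulo 7.
8 mod 7 = 1
So ω_7^8 = ω_7^1 = e^(-2πi·1/7)

ω_7^8 = ω_7^1 = 0.6235-0.7818i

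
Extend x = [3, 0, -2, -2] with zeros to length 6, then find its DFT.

Original 4-point DFT: [-1, 5-2i, 3, 5+2i]
Zero-padded 6-point DFT provides frequency interpolation.

DFT_6([x, 0, ...]) = [-1, 6.0000+1.7321i, 2.0000-1.7321i, 3, 2.0000+1.7321i, 6.0000-1.7321i]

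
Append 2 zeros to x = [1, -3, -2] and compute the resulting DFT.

Original 3-point DFT: [-4, 3.5000+0.8660i, 3.5000-0.8660i]
Zero-padded 5-point DFT provides frequency interpolation.

DFT_5([x, 0, ...]) = [-4, 1.6910+4.0287i, 2.8090-0.1388i, 2.8090+0.1388i, 1.6910-4.0287i]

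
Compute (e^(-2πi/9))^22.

Since ω_9^9 = 1, powers reduce modulo 9.
22 mod 9 = 4
So ω_9^22 = ω_9^4 = e^(-2πi·4/9)

ω_9^22 = ω_9^4 = -0.9397-0.3420i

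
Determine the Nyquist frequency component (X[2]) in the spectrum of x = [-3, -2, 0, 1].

X[2] = Σ(n=0 to 3) x[n] · ω_4^(2n) where ω_4 = e^(-2πi/4)
= (-3)·ω_4^0 + (-2)·ω_4^2 + (0)·ω_4^4 + (1)·ω_4^6

X[2] = -2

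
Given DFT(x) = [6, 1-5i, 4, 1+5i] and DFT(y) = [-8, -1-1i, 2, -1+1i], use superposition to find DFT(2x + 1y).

By linearity: DFT(2x + 1y) = 2·DFT(x) + 1·DFT(y)
= 2·[6, 1-5i, 4, 1+5i] + 1·[-8, -1-1i, 2, -1+1i]

Computing element-wise:
Z[0] = 2·(6) + 1·(-8) = 4
Z[1] = 2·(1-5i) + 1·(-1-1i) = 1-11i
Z[2] = 2·(4) + 1·(2) = 10
Z[3] = 2·(1+5i) + 1·(-1+1i) = 1+11i

DFT(2x + 1y) = 2·X + 1·Y = [4, 1-11i, 10, 1+11i]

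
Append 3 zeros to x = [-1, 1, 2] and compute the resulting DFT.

Original 3-point DFT: [2, -2.5000+0.8660i, -2.5000-0.8660i]
Zero-padded 6-point DFT provides frequency interpolation.

DFT_6([x, 0, ...]) = [2, -1.5000-2.5981i, -2.5000+0.8660i, 0, -2.5000-0.8660i, -1.5000+2.5981i]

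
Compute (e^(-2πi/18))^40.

Since ω_18^18 = 1, powers reduce modulo 18.
40 mod 18 = 4
So ω_18^40 = ω_18^4 = e^(-2πi·4/18)

ω_18^40 = ω_18^4 = 0.1736-0.9848i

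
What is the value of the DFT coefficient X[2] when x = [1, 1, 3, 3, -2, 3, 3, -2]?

X[2] = Σ(n=0 to 7) x[n] · ω_8^(2n) where ω_8 = e^(-2πi/8)
= (1)·ω_8^0 + (1)·ω_8^2 + (3)·ω_8^4 + (3)·ω_8^6 + (-2)·ω_8^8 + (3)·ω_8^10 + (3)·ω_8^12 + (-2)·ω_8^14

X[2] = -7-3i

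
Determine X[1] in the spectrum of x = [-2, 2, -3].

X[1] = Σ(n=0 to 2) x[n] · ω_3^(1n) where ω_3 = e^(-2πi/3)
= (-2)·ω_3^0 + (2)·ω_3^1 + (-3)·ω_3^2

X[1] = -1.5000-4.3301i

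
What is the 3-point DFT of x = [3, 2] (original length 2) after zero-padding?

Original 2-point DFT: [5, 1]
Zero-padded 3-point DFT provides frequency interpolation.

DFT_3([x, 0, ...]) = [5, 2.0000-1.7321i, 2.0000+1.7321i]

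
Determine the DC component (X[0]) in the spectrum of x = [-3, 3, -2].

X[0] = Σ(n=0 to 2) x[n] · ω_3^0 = Σ x[n]
= (-3) + (3) + (-2)

X[0] = -2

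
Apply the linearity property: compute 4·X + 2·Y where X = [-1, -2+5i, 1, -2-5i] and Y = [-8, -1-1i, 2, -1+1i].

By linearity: DFT(4x + 2y) = 4·DFT(x) + 2·DFT(y)
= 4·[-1, -2+5i, 1, -2-5i] + 2·[-8, -1-1i, 2, -1+1i]

Computing element-wise:
Z[0] = 4·(-1) + 2·(-8) = -20
Z[1] = 4·(-2+5i) + 2·(-1-1i) = -10+18i
Z[2] = 4·(1) + 2·(2) = 8
Z[3] = 4·(-2-5i) + 2·(-1+1i) = -10-18i

DFT(4x + 2y) = 4·X + 2·Y = [-20, -10+18i, 8, -10-18i]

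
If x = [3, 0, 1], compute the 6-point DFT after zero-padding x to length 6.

Original 3-point DFT: [4, 2.5000+0.8660i, 2.5000-0.8660i]
Zero-padded 6-point DFT provides frequency interpolation.

DFT_6([x, 0, ...]) = [4, 2.5000-0.8660i, 2.5000+0.8660i, 4, 2.5000-0.8660i, 2.5000+0.8660i]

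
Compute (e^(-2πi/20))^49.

Since ω_20^20 = 1, powers reduce modulo 20.
49 mod 20 = 9
So ω_20^49 = ω_20^9 = e^(-2πi·9/20)

ω_20^49 = ω_20^9 = -0.9511-0.3090i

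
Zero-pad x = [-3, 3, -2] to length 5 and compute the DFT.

Original 3-point DFT: [-2, -3.5000-4.3301i, -3.5000+4.3301i]
Zero-padded 5-point DFT provides frequency interpolation.

DFT_5([x, 0, ...]) = [-2, -0.4549-1.6776i, -6.0451-3.6655i, -6.0451+3.6655i, -0.4549+1.6776i]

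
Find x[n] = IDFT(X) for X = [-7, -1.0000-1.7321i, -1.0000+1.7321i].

x[n] = (1/3) Σ(k=0 to 2) X[k] · e^(2πikn/3)

Computing each x[n]:
x[0] = -3
x[1] = -1
x[2] = -3

x = [-3, -1, -3]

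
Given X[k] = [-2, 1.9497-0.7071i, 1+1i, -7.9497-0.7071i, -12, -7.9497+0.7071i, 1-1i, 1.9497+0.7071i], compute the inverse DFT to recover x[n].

x[n] = (1/8) Σ(k=0 to 7) X[k] · e^(2πikn/8)

Computing each x[n]:
x[0] = -3
x[1] = 3
x[2] = -2
x[3] = 0
x[4] = 0
x[5] = -1
x[6] = -2
x[7] = 3

x = [-3, 3, -2, 0, 0, -1, -2, 3]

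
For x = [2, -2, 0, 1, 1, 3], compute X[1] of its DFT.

X[1] = Σ(n=0 to 5) x[n] · ω_6^(1n) where ω_6 = e^(-2πi/6)
= (2)·ω_6^0 + (-2)·ω_6^1 + (0)·ω_6^2 + (1)·ω_6^3 + (1)·ω_6^4 + (3)·ω_6^5

X[1] = 1.0000+5.1962i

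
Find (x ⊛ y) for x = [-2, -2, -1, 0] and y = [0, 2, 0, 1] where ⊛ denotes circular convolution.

(x ⊛ y)[n] = Σ(m=0 to 3) x[m] · y[(n-m) mod 4]

Computing each output sample:
(x ⊛ y)[0] = -2
(x ⊛ y)[1] = -5
(x ⊛ y)[2] = -4
(x ⊛ y)[3] = -4

x ⊛ y = [-2, -5, -4, -4]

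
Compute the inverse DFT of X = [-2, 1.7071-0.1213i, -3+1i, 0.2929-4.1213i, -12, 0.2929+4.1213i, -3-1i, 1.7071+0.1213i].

x[n] = (1/8) Σ(k=0 to 7) X[k] · e^(2πikn/8)

Computing each x[n]:
x[0] = -2
x[1] = 2
x[2] = -2
x[3] = 2
x[4] = -3
x[5] = 0
x[6] = 0
x[7] = 1

x = [-2, 2, -2, 2, -3, 0, 0, 1]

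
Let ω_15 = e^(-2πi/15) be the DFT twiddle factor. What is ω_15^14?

ω_15^14 = e^(-2πi·14/15)
= cos(-2π·14/15) + i·sin(-2π·14/15)
= cos(-28π/15) + i·sin(-28π/15)

ω_15^14 = cos(-28π/15) + i·sin(-28π/15) = 0.9135+0.4067i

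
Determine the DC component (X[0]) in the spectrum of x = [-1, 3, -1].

X[0] = Σ(n=0 to 2) x[n] · ω_3^0 = Σ x[n]
= (-1) + (3) + (-1)

X[0] = 1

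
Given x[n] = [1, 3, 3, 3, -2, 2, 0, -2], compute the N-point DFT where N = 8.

X[k] = Σ(n=0 to 7) x[n] · ω_8^(nk)
where ω_8 = e^(-2πi/8)

Computing each X[k]:
X[0] = 8
X[1] = 0.1716-7.2426i
X[2] = -4-4i
X[3] = 5.8284-1.2426i
X[4] = -4
X[5] = 5.8284+1.2426i
X[6] = -4+4i
X[7] = 0.1716+7.2426i

X = [8, 0.1716-7.2426i, -4-4i, 5.8284-1.2426i, -4, 5.8284+1.2426i, -4+4i, 0.1716+7.2426i]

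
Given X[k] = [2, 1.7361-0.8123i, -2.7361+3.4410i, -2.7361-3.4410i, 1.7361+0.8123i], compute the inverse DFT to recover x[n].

x[n] = (1/5) Σ(k=0 to 4) X[k] · e^(2πikn/5)

Computing each x[n]:
x[0] = 0
x[1] = 1
x[2] = 1
x[3] = -2
x[4] = 2

x = [0, 1, 1, -2, 2]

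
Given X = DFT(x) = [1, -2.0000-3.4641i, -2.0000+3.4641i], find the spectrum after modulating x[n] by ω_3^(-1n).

Modulation property: DFT(ω_3^(-1n)·x[n]) = X[(k-1) mod 3], so circularly shift X by 1 positions.

X[k-1] = [-2.0000+3.4641i, 1, -2.0000-3.4641i]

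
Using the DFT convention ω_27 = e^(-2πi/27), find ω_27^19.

ω_27^19 = e^(-2πi·19/27)
= cos(-2π·19/27) + i·sin(-2π·19/27)
= cos(-38π/27) + i·sin(-38π/27)

ω_27^19 = cos(-38π/27) + i·sin(-38π/27) = -0.2868+0.9580i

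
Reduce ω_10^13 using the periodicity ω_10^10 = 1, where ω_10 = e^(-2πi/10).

Since ω_10^10 = 1, powers reduce modulo 10.
13 mod 10 = 3
So ω_10^13 = ω_10^3 = e^(-2πi·3/10)

ω_10^13 = ω_10^3 = -0.3090-0.9511i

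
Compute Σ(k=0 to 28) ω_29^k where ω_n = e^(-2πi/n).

Sum of all nth roots of unity equals 0 for n > 1 (geometric series with r ≠ 1).

0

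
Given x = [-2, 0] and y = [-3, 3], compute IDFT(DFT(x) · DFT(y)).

(x ⊛ y)[n] = Σ(m=0 to 1) x[m] · y[(n-m) mod 2]

Computing each output sample:
(x ⊛ y)[0] = 6
(x ⊛ y)[1] = -6

x ⊛ y = [6, -6]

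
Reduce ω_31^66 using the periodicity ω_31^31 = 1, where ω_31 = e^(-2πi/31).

Since ω_31^31 = 1, powers reduce modulo 31.
66 mod 31 = 4
So ω_31^66 = ω_31^4 = e^(-2πi·4/31)

ω_31^66 = ω_31^4 = 0.6890-0.7248i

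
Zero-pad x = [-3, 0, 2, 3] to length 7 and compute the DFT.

Original 4-point DFT: [2, -5+3i, -4, -5-3i]
Zero-padded 7-point DFT provides frequency interpolation.

DFT_7([x, 0, ...]) = [2, -6.1479-3.2515i, -2.9315+3.2133i, -2.4206-1.3611i, -2.4206+1.3611i, -2.9315-3.2133i, -6.1479+3.2515i]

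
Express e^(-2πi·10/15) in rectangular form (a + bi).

ω_15^10 = e^(-2πi·10/15)
= cos(-2π·10/15) + i·sin(-2π·10/15)
= cos(-20π/15) + i·sin(-20π/15)

ω_15^10 = cos(-20π/15) + i·sin(-20π/15) = -0.5000+0.8660i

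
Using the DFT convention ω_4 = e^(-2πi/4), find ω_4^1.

ω_4^1 = e^(-2πi·1/4)
= cos(-2π·1/4) + i·sin(-2π·1/4)
= cos(-2π/4) + i·sin(-2π/4)

ω_4^1 = cos(-2π/4) + i·sin(-2π/4) = -1i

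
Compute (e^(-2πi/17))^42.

Since ω_17^17 = 1, powers reduce modulo 17.
42 mod 17 = 8
So ω_17^42 = ω_17^8 = e^(-2πi·8/17)

ω_17^42 = ω_17^8 = -0.9830-0.1837i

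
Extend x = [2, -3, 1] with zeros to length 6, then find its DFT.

Original 3-point DFT: [0, 3.0000+3.4641i, 3.0000-3.4641i]
Zero-padded 6-point DFT provides frequency interpolation.

DFT_6([x, 0, ...]) = [0, 1.7321i, 3.0000+3.4641i, 6, 3.0000-3.4641i, -1.7321i]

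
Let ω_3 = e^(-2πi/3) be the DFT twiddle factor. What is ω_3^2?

ω_3^2 = e^(-2πi·2/3)
= cos(-2π·2/3) + i·sin(-2π·2/3)
= cos(-4π/3) + i·sin(-4π/3)

ω_3^2 = cos(-4π/3) + i·sin(-4π/3) = -0.5000+0.8660i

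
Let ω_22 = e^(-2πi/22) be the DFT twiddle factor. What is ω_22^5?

ω_22^5 = e^(-2πi·5/22)
= cos(-2π·5/22) + i·sin(-2π·5/22)
= cos(-10π/22) + i·sin(-10π/22)

ω_22^5 = cos(-10π/22) + i·sin(-10π/22) = 0.1423-0.9898i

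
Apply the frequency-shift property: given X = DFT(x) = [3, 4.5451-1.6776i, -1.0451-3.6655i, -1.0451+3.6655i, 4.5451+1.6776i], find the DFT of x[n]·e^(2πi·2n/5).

Modulation property: DFT(ω_5^(-2n)·x[n]) = X[(k-2) mod 5], so circularly shift X by 2 positions.

X[k-2] = [-1.0451+3.6655i, 4.5451+1.6776i, 3, 4.5451-1.6776i, -1.0451-3.6655i]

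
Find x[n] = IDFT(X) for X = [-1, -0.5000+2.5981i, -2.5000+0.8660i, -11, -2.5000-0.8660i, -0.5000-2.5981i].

x[n] = (1/6) Σ(k=0 to 5) X[k] · e^(2πikn/6)

Computing each x[n]:
x[0] = -3
x[1] = 1
x[2] = -2
x[3] = 1
x[4] = -1
x[5] = 3

x = [-3, 1, -2, 1, -1, 3]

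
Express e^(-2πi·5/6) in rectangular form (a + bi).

ω_6^5 = e^(-2πi·5/6)
= cos(-2π·5/6) + i·sin(-2π·5/6)
= cos(-10π/6) + i·sin(-10π/6)

ω_6^5 = cos(-10π/6) + i·sin(-10π/6) = 0.5000+0.8660i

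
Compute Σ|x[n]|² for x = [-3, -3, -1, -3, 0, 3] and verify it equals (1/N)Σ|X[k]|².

Time domain:
Σ|x[n]|² = |-3|² + |-3|² + |-1|² + |-3|² + |0|² + |3|² = 37.0000

Frequency domain:
(1/6)Σ|X[k]|² = (1/6)(|-7|² + |0.5000+6.0622i|² + |-5.5000+4.3301i|² + |-1|² + |-5.5000-4.3301i|² + |0.5000-6.0622i|²) = (1/6)·222.0000 = 37.0000

Both sides agree, confirming Parseval's theorem.

Σ|x[n]|² = (1/N)Σ|X[k]|² = 37.0000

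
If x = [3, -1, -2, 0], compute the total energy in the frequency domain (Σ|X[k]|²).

Parseval: Σ|x[n]|² = (1/N)Σ|X[k]|², so Σ|X[k]|² = N·Σ|x[n]|² = 4·14.0000

Σ|X[k]|² = N·Σ|x[n]|² = 4·14.0000 = 56.0000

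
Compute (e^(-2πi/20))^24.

Since ω_20^20 = 1, powers reduce modulo 20.
24 mod 20 = 4
So ω_20^24 = ω_20^4 = e^(-2πi·4/20)

ω_20^24 = ω_20^4 = 0.3090-0.9511i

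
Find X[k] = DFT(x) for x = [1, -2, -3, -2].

X[k] = Σ(n=0 to 3) x[n] · ω_4^(nk)
where ω_4 = e^(-2πi/4)

Computing each X[k]:
X[0] = -6
X[1] = 4
X[2] = 2
X[3] = 4

X = [-6, 4, 2, 4]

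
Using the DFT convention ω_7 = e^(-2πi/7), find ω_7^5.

ω_7^5 = e^(-2πi·5/7)
= cos(-2π·5/7) + i·sin(-2π·5/7)
= cos(-10π/7) + i·sin(-10π/7)

ω_7^5 = cos(-10π/7) + i·sin(-10π/7) = -0.2225+0.9749i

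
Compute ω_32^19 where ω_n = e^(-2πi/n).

ω_32^19 = e^(-2πi·19/32)
= cos(-2π·19/32) + i·sin(-2π·19/32)
= cos(-38π/32) + i·sin(-38π/32)

ω_32^19 = cos(-38π/32) + i·sin(-38π/32) = -0.8315+0.5556i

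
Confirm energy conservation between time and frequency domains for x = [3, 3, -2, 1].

Time domain:
Σ|x[n]|² = |3|² + |3|² + |-2|² + |1|² = 23.0000

Frequency domain:
(1/4)Σ|X[k]|² = (1/4)(|5|² + |5-2i|² + |-3|² + |5+2i|²) = (1/4)·92.0000 = 23.0000

Both sides agree, confirming Parseval's theorem.

Σ|x[n]|² = (1/N)Σ|X[k]|² = 23.0000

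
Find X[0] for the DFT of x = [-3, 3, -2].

X[0] = Σ(n=0 to 2) x[n] · ω_3^0 = Σ x[n]
= (-3) + (3) + (-2)

X[0] = -2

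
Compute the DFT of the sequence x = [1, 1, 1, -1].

X[k] = Σ(n=0 to 3) x[n] · ω_4^(nk)
where ω_4 = e^(-2πi/4)

Computing each X[k]:
X[0] = 2
X[1] = -2i
X[2] = 2
X[3] = 2i

X = [2, -2i, 2, 2i]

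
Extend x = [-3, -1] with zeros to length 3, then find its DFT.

Original 2-point DFT: [-4, -2]
Zero-padded 3-point DFT provides frequency interpolation.

DFT_3([x, 0, ...]) = [-4, -2.5000+0.8660i, -2.5000-0.8660i]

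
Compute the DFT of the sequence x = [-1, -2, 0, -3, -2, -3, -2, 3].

X[k] = Σ(n=0 to 7) x[n] · ω_8^(nk)
where ω_8 = e^(-2πi/8)

Computing each X[k]:
X[0] = -10
X[1] = 5.9497+1.5355i
X[2] = -1+5i
X[3] = -3.9497+5.5355i
X[4] = 0
X[5] = -3.9497-5.5355i
X[6] = -1-5i
X[7] = 5.9497-1.5355i

X = [-10, 5.9497+1.5355i, -1+5i, -3.9497+5.5355i, 0, -3.9497-5.5355i, -1-5i, 5.9497-1.5355i]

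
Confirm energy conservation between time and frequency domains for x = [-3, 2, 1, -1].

Time domain:
Σ|x[n]|² = |-3|² + |2|² + |1|² + |-1|² = 15.0000

Frequency domain:
(1/4)Σ|X[k]|² = (1/4)(|-1|² + |-4-3i|² + |-3|² + |-4+3i|²) = (1/4)·60.0000 = 15.0000

Both sides agree, confirming Parseval's theorem.

Σ|x[n]|² = (1/N)Σ|X[k]|² = 15.0000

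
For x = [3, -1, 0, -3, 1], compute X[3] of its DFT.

X[3] = Σ(n=0 to 4) x[n] · ω_5^(3n) where ω_5 = e^(-2πi/5)
= (3)·ω_5^0 + (-1)·ω_5^3 + (0)·ω_5^6 + (-3)·ω_5^9 + (1)·ω_5^12

X[3] = 2.0729-4.0287i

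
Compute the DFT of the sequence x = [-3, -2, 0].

X[k] = Σ(n=0 to 2) x[n] · ω_3^(nk)
where ω_3 = e^(-2πi/3)

Computing each X[k]:
X[0] = -5
X[1] = -2.0000+1.7321i
X[2] = -2.0000-1.7321i

X = [-5, -2.0000+1.7321i, -2.0000-1.7321i]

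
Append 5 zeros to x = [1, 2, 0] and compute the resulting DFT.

Original 3-point DFT: [3, -1.7321i, 1.7321i]
Zero-padded 8-point DFT provides frequency interpolation.

DFT_8([x, 0, ...]) = [3, 2.4142-1.4142i, 1-2i, -0.4142-1.4142i, -1, -0.4142+1.4142i, 1+2i, 2.4142+1.4142i]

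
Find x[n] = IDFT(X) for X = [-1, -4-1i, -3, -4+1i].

x[n] = (1/4) Σ(k=0 to 3) X[k] · e^(2πikn/4)

Computing each x[n]:
x[0] = -3
x[1] = 1
x[2] = 1
x[3] = 0

x = [-3, 1, 1, 0]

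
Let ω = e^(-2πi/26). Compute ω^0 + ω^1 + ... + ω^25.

Sum of all nth roots of unity equals 0 for n > 1 (geometric series with r ≠ 1).

0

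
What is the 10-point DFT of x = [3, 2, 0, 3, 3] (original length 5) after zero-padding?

Original 5-point DFT: [11, 2.1180+2.7144i, -0.1180-2.2654i, -0.1180+2.2654i, 2.1180-2.7144i]
Zero-padded 10-point DFT provides frequency interpolation.

DFT_10([x, 0, ...]) = [11, 1.2639-5.7921i, 2.1180+2.7144i, 5.7361-2.9919i, -0.1180-2.2654i, 1, -0.1180+2.2654i, 5.7361+2.9919i, 2.1180-2.7144i, 1.2639+5.7921i]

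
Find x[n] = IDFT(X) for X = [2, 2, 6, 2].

x[n] = (1/4) Σ(k=0 to 3) X[k] · e^(2πikn/4)

Computing each x[n]:
x[0] = 3
x[1] = -1
x[2] = 1
x[3] = -1

x = [3, -1, 1, -1]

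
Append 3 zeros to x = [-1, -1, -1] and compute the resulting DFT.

Original 3-point DFT: [-3, 0, 0]
Zero-padded 6-point DFT provides frequency interpolation.

DFT_6([x, 0, ...]) = [-3, -1.0000+1.7321i, 0, -1, 0, -1.0000-1.7321i]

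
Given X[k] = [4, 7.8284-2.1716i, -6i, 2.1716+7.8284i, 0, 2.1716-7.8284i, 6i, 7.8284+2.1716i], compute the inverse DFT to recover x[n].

x[n] = (1/8) Σ(k=0 to 7) X[k] · e^(2πikn/8)

Computing each x[n]:
x[0] = 3
x[1] = 2
x[2] = 3
x[3] = -3
x[4] = -2
x[5] = 2
x[6] = -2
x[7] = 1

x = [3, 2, 3, -3, -2, 2, -2, 1]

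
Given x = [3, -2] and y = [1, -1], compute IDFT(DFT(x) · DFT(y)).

(x ⊛ y)[n] = Σ(m=0 to 1) x[m] · y[(n-m) mod 2]

Computing each output sample:
(x ⊛ y)[0] = 5
(x ⊛ y)[1] = -5

x ⊛ y = [5, -5]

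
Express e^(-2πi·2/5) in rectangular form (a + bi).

ω_5^2 = e^(-2πi·2/5)
= cos(-2π·2/5) + i·sin(-2π·2/5)
= cos(-4π/5) + i·sin(-4π/5)

ω_5^2 = cos(-4π/5) + i·sin(-4π/5) = -0.8090-0.5878i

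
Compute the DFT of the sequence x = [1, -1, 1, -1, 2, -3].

X[k] = Σ(n=0 to 5) x[n] · ω_6^(nk)
where ω_6 = e^(-2πi/6)

Computing each X[k]:
X[0] = -1
X[1] = -1.5000-0.8660i
X[2] = 0.5000-2.5981i
X[3] = 9
X[4] = 0.5000+2.5981i
X[5] = -1.5000+0.8660i

X = [-1, -1.5000-0.8660i, 0.5000-2.5981i, 9, 0.5000+2.5981i, -1.5000+0.8660i]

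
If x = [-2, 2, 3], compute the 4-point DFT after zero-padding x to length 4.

Original 3-point DFT: [3, -4.5000+0.8660i, -4.5000-0.8660i]
Zero-padded 4-point DFT provides frequency interpolation.

DFT_4([x, 0, ...]) = [3, -5-2i, -1, -5+2i]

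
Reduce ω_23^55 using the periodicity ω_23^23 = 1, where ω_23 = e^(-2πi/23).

Since ω_23^23 = 1, powers reduce modulo 23.
55 mod 23 = 9
So ω_23^55 = ω_23^9 = e^(-2πi·9/23)

ω_23^55 = ω_23^9 = -0.7757-0.6311i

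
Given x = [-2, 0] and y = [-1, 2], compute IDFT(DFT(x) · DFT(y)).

(x ⊛ y)[n] = Σ(m=0 to 1) x[m] · y[(n-m) mod 2]

Computing each output sample:
(x ⊛ y)[0] = 2
(x ⊛ y)[1] = -4

x ⊛ y = [2, -4]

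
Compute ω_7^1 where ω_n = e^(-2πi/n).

ω_7^1 = e^(-2πi·1/7)
= cos(-2π·1/7) + i·sin(-2π·1/7)
= cos(-2π/7) + i·sin(-2π/7)

ω_7^1 = cos(-2π/7) + i·sin(-2π/7) = 0.6235-0.7818i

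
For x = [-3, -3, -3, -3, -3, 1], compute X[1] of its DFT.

X[1] = Σ(n=0 to 5) x[n] · ω_6^(1n) where ω_6 = e^(-2πi/6)
= (-3)·ω_6^0 + (-3)·ω_6^1 + (-3)·ω_6^2 + (-3)·ω_6^3 + (-3)·ω_6^4 + (1)·ω_6^5

X[1] = 2.0000+3.4641i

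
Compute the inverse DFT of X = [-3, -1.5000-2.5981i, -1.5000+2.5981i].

x[n] = (1/3) Σ(k=0 to 2) X[k] · e^(2πikn/3)

Computing each x[n]:
x[0] = -2
x[1] = 1
x[2] = -2

x = [-2, 1, -2]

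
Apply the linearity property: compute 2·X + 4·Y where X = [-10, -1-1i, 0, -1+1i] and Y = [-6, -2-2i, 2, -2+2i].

By linearity: DFT(2x + 4y) = 2·DFT(x) + 4·DFT(y)
= 2·[-10, -1-1i, 0, -1+1i] + 4·[-6, -2-2i, 2, -2+2i]

Computing element-wise:
Z[0] = 2·(-10) + 4·(-6) = -44
Z[1] = 2·(-1-1i) + 4·(-2-2i) = -10-10i
Z[2] = 2·(0) + 4·(2) = 8
Z[3] = 2·(-1+1i) + 4·(-2+2i) = -10+10i

DFT(2x + 4y) = 2·X + 4·Y = [-44, -10-10i, 8, -10+10i]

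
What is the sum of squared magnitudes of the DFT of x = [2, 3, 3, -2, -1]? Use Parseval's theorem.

Parseval: Σ|x[n]|² = (1/N)Σ|X[k]|², so Σ|X[k]|² = N·Σ|x[n]|² = 5·27.0000

Σ|X[k]|² = N·Σ|x[n]|² = 5·27.0000 = 135.0000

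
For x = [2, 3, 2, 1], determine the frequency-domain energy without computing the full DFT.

Parseval: Σ|x[n]|² = (1/N)Σ|X[k]|², so Σ|X[k]|² = N·Σ|x[n]|² = 4·18.0000

Σ|X[k]|² = N·Σ|x[n]|² = 4·18.0000 = 72.0000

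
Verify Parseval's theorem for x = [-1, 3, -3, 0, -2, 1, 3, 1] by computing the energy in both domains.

Time domain:
Σ|x[n]|² = |-1|² + |3|² + |-3|² + |0|² + |-2|² + |1|² + |3|² + |1|² = 34.0000

Frequency domain:
(1/8)Σ|X[k]|² = (1/8)(|2|² + |3.1213+5.2929i|² + |-3-3i|² + |-1.1213-6.7071i|² + |-8|² + |-1.1213+6.7071i|² + |-3+3i|² + |3.1213-5.2929i|²) = (1/8)·272.0000 = 34.0000

Both sides agree, confirming Parseval's theorem.

Σ|x[n]|² = (1/N)Σ|X[k]|² = 34.0000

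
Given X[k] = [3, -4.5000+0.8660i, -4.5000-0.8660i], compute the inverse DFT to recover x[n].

x[n] = (1/3) Σ(k=0 to 2) X[k] · e^(2πikn/3)

Computing each x[n]:
x[0] = -2
x[1] = 2
x[2] = 3

x = [-2, 2, 3]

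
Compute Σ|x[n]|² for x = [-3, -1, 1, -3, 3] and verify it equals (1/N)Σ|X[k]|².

Time domain:
Σ|x[n]|² = |-3|² + |-1|² + |1|² + |-3|² + |3|² = 29.0000

Frequency domain:
(1/5)Σ|X[k]|² = (1/5)(|-3|² + |-0.7639+1.4531i|² + |-5.2361+6.1554i|² + |-5.2361-6.1554i|² + |-0.7639-1.4531i|²) = (1/5)·145.0000 = 29.0000

Both sides agree, confirming Parseval's theorem.

Σ|x[n]|² = (1/N)Σ|X[k]|² = 29.0000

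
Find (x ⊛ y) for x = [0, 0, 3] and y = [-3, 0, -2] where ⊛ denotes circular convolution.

(x ⊛ y)[n] = Σ(m=0 to 2) x[m] · y[(n-m) mod 3]

Computing each output sample:
(x ⊛ y)[0] = 0
(x ⊛ y)[1] = -6
(x ⊛ y)[2] = -9

x ⊛ y = [0, -6, -9]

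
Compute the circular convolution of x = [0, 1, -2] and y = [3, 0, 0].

(x ⊛ y)[n] = Σ(m=0 to 2) x[m] · y[(n-m) mod 3]

Computing each output sample:
(x ⊛ y)[0] = 0
(x ⊛ y)[1] = 3
(x ⊛ y)[2] = -6

x ⊛ y = [0, 3, -6]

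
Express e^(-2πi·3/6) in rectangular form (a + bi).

ω_6^3 = e^(-2πi·3/6)
= cos(-2π·3/6) + i·sin(-2π·3/6)
= cos(-6π/6) + i·sin(-6π/6)

ω_6^3 = cos(-6π/6) + i·sin(-6π/6) = -1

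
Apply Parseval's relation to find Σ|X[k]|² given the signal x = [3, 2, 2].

Parseval: Σ|x[n]|² = (1/N)Σ|X[k]|², so Σ|X[k]|² = N·Σ|x[n]|² = 3·17.0000

Σ|X[k]|² = N·Σ|x[n]|² = 3·17.0000 = 51.0000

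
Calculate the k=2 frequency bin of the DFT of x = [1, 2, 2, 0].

X[2] = Σ(n=0 to 3) x[n] · ω_4^(2n) where ω_4 = e^(-2πi/4)
= (1)·ω_4^0 + (2)·ω_4^2 + (2)·ω_4^4 + (0)·ω_4^6

X[2] = 1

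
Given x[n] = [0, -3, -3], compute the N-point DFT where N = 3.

X[k] = Σ(n=0 to 2) x[n] · ω_3^(nk)
where ω_3 = e^(-2πi/3)

Computing each X[k]:
X[0] = -6
X[1] = 3
X[2] = 3

X = [-6, 3, 3]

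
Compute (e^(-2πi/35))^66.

Since ω_35^35 = 1, powers reduce modulo 35.
66 mod 35 = 31
So ω_35^66 = ω_35^31 = e^(-2πi·31/35)

ω_35^66 = ω_35^31 = 0.7531+0.6579i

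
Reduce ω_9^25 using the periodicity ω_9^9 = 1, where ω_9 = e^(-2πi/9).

Since ω_9^9 = 1, powers reduce modulo 9.
25 mod 9 = 7
So ω_9^25 = ω_9^7 = e^(-2πi·7/9)

ω_9^25 = ω_9^7 = 0.1736+0.9848i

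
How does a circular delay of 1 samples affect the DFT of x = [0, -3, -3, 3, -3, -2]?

Time shift by 1: X_shifted[k] = ω_6^(1k) · X[k]
Shifted x = [-2, 0, -3, -3, 3, -3]

DFT(x[n-1]) = [-8, -0.5000+2.5981i, -3.5000-7.7942i, 4, -3.5000+7.7942i, -0.5000-2.5981i]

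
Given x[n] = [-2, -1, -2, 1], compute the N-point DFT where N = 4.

X[k] = Σ(n=0 to 3) x[n] · ω_4^(nk)
where ω_4 = e^(-2πi/4)

Computing each X[k]:
X[0] = -4
X[1] = 2i
X[2] = -4
X[3] = -2i

X = [-4, 2i, -4, -2i]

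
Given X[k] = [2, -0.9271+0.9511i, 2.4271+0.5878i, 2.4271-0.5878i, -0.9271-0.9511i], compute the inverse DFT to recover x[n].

x[n] = (1/5) Σ(k=0 to 4) X[k] · e^(2πikn/5)

Computing each x[n]:
x[0] = 1
x[1] = -1
x[2] = 1
x[3] = 1
x[4] = 0

x = [1, -1, 1, 1, 0]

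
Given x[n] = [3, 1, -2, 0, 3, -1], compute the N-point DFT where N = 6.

X[k] = Σ(n=0 to 5) x[n] · ω_6^(nk)
where ω_6 = e^(-2πi/6)

Computing each X[k]:
X[0] = 4
X[1] = 2.5000+2.5981i
X[2] = 2.5000-6.0622i
X[3] = 4
X[4] = 2.5000+6.0622i
X[5] = 2.5000-2.5981i

X = [4, 2.5000+2.5981i, 2.5000-6.0622i, 4, 2.5000+6.0622i, 2.5000-2.5981i]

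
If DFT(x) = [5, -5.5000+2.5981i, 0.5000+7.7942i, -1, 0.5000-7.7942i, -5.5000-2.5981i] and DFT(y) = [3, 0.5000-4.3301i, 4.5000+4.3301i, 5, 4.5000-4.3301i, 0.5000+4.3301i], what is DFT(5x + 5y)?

By linearity: DFT(5x + 5y) = 5·DFT(x) + 5·DFT(y)
= 5·[5, -5.5000+2.5981i, 0.5000+7.7942i, -1, 0.5000-7.7942i, -5.5000-2.5981i] + 5·[3, 0.5000-4.3301i, 4.5000+4.3301i, 5, 4.5000-4.3301i, 0.5000+4.3301i]

Computing element-wise:
Z[0] = 5·(5) + 5·(3) = 40
Z[1] = 5·(-5.5000+2.5981i) + 5·(0.5000-4.3301i) = -25.0000-8.6600i
Z[2] = 5·(0.5000+7.7942i) + 5·(4.5000+4.3301i) = 25.0000+60.6215i
Z[3] = 5·(-1) + 5·(5) = 20
Z[4] = 5·(0.5000-7.7942i) + 5·(4.5000-4.3301i) = 25.0000-60.6215i
Z[5] = 5·(-5.5000-2.5981i) + 5·(0.5000+4.3301i) = -25.0000+8.6600i

DFT(5x + 5y) = 5·X + 5·Y = [40, -25.0000-8.6600i, 25.0000+60.6215i, 20, 25.0000-60.6215i, -25.0000+8.6600i]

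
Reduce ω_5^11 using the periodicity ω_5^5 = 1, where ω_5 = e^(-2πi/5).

Since ω_5^5 = 1, powers reduce modulo 5.
11 mod 5 = 1
So ω_5^11 = ω_5^1 = e^(-2πi·1/5)

ω_5^11 = ω_5^1 = 0.3090-0.9511i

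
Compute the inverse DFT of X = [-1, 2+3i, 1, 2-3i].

x[n] = (1/4) Σ(k=0 to 3) X[k] · e^(2πikn/4)

Computing each x[n]:
x[0] = 1
x[1] = -2
x[2] = -1
x[3] = 1

x = [1, -2, -1, 1]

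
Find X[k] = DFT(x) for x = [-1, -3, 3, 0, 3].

X[k] = Σ(n=0 to 4) x[n] · ω_5^(nk)
where ω_5 = e^(-2πi/5)

Computing each X[k]:
X[0] = 2
X[1] = -3.4271+3.9430i
X[2] = -0.0729+6.3799i
X[3] = -0.0729-6.3799i
X[4] = -3.4271-3.9430i

X = [2, -3.4271+3.9430i, -0.0729+6.3799i, -0.0729-6.3799i, -3.4271-3.9430i]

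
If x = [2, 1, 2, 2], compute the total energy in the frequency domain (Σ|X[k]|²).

Parseval: Σ|x[n]|² = (1/N)Σ|X[k]|², so Σ|X[k]|² = N·Σ|x[n]|² = 4·13.0000

Σ|X[k]|² = N·Σ|x[n]|² = 4·13.0000 = 52.0000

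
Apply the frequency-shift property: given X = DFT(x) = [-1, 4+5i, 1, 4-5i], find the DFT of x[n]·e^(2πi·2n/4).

Modulation property: DFT(ω_4^(-2n)·x[n]) = X[(k-2) mod 4], so circularly shift X by 2 positions.

X[k-2] = [1, 4-5i, -1, 4+5i]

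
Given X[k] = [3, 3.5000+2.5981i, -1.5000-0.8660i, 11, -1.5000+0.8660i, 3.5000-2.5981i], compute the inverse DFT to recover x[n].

x[n] = (1/6) Σ(k=0 to 5) X[k] · e^(2πikn/6)

Computing each x[n]:
x[0] = 3
x[1] = -1
x[2] = 1
x[3] = -3
x[4] = 3
x[5] = 0

x = [3, -1, 1, -3, 3, 0]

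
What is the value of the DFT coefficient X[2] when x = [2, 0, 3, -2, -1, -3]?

X[2] = Σ(n=0 to 5) x[n] · ω_6^(2n) where ω_6 = e^(-2πi/6)
= (2)·ω_6^0 + (0)·ω_6^2 + (3)·ω_6^4 + (-2)·ω_6^6 + (-1)·ω_6^8 + (-3)·ω_6^10

X[2] = 0.5000+0.8660i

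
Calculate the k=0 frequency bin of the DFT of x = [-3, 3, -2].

X[0] = Σ(n=0 to 2) x[n] · ω_3^0 = Σ x[n]
= (-3) + (3) + (-2)

X[0] = -2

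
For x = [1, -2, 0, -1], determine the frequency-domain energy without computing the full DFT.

Parseval: Σ|x[n]|² = (1/N)Σ|X[k]|², so Σ|X[k]|² = N·Σ|x[n]|² = 4·6.0000

Σ|X[k]|² = N·Σ|x[n]|² = 4·6.0000 = 24.0000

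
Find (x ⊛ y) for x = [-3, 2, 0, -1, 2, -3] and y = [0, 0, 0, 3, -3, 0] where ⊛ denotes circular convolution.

(x ⊛ y)[n] = Σ(m=0 to 5) x[m] · y[(n-m) mod 6]

Computing each output sample:
(x ⊛ y)[0] = -3
(x ⊛ y)[1] = 9
(x ⊛ y)[2] = -15
(x ⊛ y)[3] = 0
(x ⊛ y)[4] = 15
(x ⊛ y)[5] = -6

x ⊛ y = [-3, 9, -15, 0, 15, -6]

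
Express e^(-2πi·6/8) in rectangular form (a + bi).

ω_8^6 = e^(-2πi·6/8)
= cos(-2π·6/8) + i·sin(-2π·6/8)
= cos(-12π/8) + i·sin(-12π/8)

ω_8^6 = cos(-12π/8) + i·sin(-12π/8) = 1i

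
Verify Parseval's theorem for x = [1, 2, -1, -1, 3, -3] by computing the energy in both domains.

Time domain:
Σ|x[n]|² = |1|² + |2|² + |-1|² + |-1|² + |3|² + |-3|² = 25.0000

Frequency domain:
(1/6)Σ|X[k]|² = (1/6)(|1|² + |0.5000-0.8660i|² + |-0.5000-7.7942i|² + |5|² + |-0.5000+7.7942i|² + |0.5000+0.8660i|²) = (1/6)·150.0000 = 25.0000

Both sides agree, confirming Parseval's theorem.

Σ|x[n]|² = (1/N)Σ|X[k]|² = 25.0000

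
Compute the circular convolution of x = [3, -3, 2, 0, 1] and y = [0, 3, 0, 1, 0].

(x ⊛ y)[n] = Σ(m=0 to 4) x[m] · y[(n-m) mod 5]

Computing each output sample:
(x ⊛ y)[0] = 5
(x ⊛ y)[1] = 9
(x ⊛ y)[2] = -8
(x ⊛ y)[3] = 9
(x ⊛ y)[4] = -3

x ⊛ y = [5, 9, -8, 9, -3]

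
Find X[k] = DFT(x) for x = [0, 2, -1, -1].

X[k] = Σ(n=0 to 3) x[n] · ω_4^(nk)
where ω_4 = e^(-2πi/4)

Computing each X[k]:
X[0] = 0
X[1] = 1-3i
X[2] = -2
X[3] = 1+3i

X = [0, 1-3i, -2, 1+3i]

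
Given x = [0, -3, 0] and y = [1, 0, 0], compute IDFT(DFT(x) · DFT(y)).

(x ⊛ y)[n] = Σ(m=0 to 2) x[m] · y[(n-m) mod 3]

Computing each output sample:
(x ⊛ y)[0] = 0
(x ⊛ y)[1] = -3
(x ⊛ y)[2] = 0

x ⊛ y = [0, -3, 0]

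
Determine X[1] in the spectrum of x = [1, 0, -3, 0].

X[1] = Σ(n=0 to 3) x[n] · ω_4^(1n) where ω_4 = e^(-2πi/4)
= (1)·ω_4^0 + (0)·ω_4^1 + (-3)·ω_4^2 + (0)·ω_4^3

X[1] = 4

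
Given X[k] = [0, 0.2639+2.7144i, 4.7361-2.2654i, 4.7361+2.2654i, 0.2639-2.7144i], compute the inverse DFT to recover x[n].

x[n] = (1/5) Σ(k=0 to 4) X[k] · e^(2πikn/5)

Computing each x[n]:
x[0] = 2
x[1] = -2
x[2] = -1
x[3] = 2
x[4] = -1

x = [2, -2, -1, 2, -1]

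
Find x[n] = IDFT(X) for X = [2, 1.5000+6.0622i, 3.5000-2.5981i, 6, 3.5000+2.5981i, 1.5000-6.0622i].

x[n] = (1/6) Σ(k=0 to 5) X[k] · e^(2πikn/6)

Computing each x[n]:
x[0] = 3
x[1] = -2
x[2] = -2
x[3] = 0
x[4] = 3
x[5] = 0

x = [3, -2, -2, 0, 3, 0]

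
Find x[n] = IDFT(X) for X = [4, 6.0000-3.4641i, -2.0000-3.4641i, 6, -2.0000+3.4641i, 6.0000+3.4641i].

x[n] = (1/6) Σ(k=0 to 5) X[k] · e^(2πikn/6)

Computing each x[n]:
x[0] = 3
x[1] = 3
x[2] = 1
x[3] = -3
x[4] = 1
x[5] = -1

x = [3, 3, 1, -3, 1, -1]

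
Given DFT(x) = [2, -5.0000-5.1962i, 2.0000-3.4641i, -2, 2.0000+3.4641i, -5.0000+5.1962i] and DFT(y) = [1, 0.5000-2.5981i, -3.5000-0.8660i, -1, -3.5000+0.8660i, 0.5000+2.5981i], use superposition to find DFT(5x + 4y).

By linearity: DFT(5x + 4y) = 5·DFT(x) + 4·DFT(y)
= 5·[2, -5.0000-5.1962i, 2.0000-3.4641i, -2, 2.0000+3.4641i, -5.0000+5.1962i] + 4·[1, 0.5000-2.5981i, -3.5000-0.8660i, -1, -3.5000+0.8660i, 0.5000+2.5981i]

Computing element-wise:
Z[0] = 5·(2) + 4·(1) = 14
Z[1] = 5·(-5.0000-5.1962i) + 4·(0.5000-2.5981i) = -23.0000-36.3734i
Z[2] = 5·(2.0000-3.4641i) + 4·(-3.5000-0.8660i) = -4.0000-20.7845i
Z[3] = 5·(-2) + 4·(-1) = -14
Z[4] = 5·(2.0000+3.4641i) + 4·(-3.5000+0.8660i) = -4.0000+20.7845i
Z[5] = 5·(-5.0000+5.1962i) + 4·(0.5000+2.5981i) = -23.0000+36.3734i

DFT(5x + 4y) = 5·X + 4·Y = [14, -23.0000-36.3734i, -4.0000-20.7845i, -14, -4.0000+20.7845i, -23.0000+36.3734i]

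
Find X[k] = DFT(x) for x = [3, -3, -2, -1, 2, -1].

X[k] = Σ(n=0 to 5) x[n] · ω_6^(nk)
where ω_6 = e^(-2πi/6)

Computing each X[k]:
X[0] = -2
X[1] = 2.0000+5.1962i
X[2] = 4.0000-1.7321i
X[3] = 8
X[4] = 4.0000+1.7321i
X[5] = 2.0000-5.1962i

X = [-2, 2.0000+5.1962i, 4.0000-1.7321i, 8, 4.0000+1.7321i, 2.0000-5.1962i]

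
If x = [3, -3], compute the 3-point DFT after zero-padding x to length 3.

Original 2-point DFT: [0, 6]
Zero-padded 3-point DFT provides frequency interpolation.

DFT_3([x, 0, ...]) = [0, 4.5000+2.5981i, 4.5000-2.5981i]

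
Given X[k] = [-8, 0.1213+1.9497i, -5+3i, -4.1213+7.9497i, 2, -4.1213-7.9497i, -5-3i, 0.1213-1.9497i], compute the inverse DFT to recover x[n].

x[n] = (1/8) Σ(k=0 to 7) X[k] · e^(2πikn/8)

Computing each x[n]:
x[0] = -3
x[1] = -3
x[2] = 2
x[3] = -3
x[4] = -1
x[5] = -1
x[6] = -1
x[7] = 2

x = [-3, -3, 2, -3, -1, -1, -1, 2]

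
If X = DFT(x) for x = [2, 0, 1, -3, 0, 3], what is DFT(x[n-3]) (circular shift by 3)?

Time shift by 3: X_shifted[k] = ω_6^(3k) · X[k]
Shifted x = [-3, 0, 3, 2, 0, 1]

DFT(x[n-3]) = [3, -6.0000-1.7321i, -3.0000+3.4641i, -3, -3.0000-3.4641i, -6.0000+1.7321i]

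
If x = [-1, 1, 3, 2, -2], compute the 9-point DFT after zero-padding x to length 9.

Original 5-point DFT: [3, -5.3541-3.4410i, 1.3541-0.8123i, 1.3541+0.8123i, -5.3541+3.4410i]
Zero-padded 9-point DFT provides frequency interpolation.

DFT_9([x, 0, ...]) = [3, 1.1664-4.6452i, -6.1775-1.5644i, 3.4641i, -0.9889-2.1153i, -0.9889+2.1153i, -3.4641i, -6.1775+1.5644i, 1.1664+4.6452i]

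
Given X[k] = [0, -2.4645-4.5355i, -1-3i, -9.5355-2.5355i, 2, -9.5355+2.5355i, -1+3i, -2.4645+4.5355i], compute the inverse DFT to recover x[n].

x[n] = (1/8) Σ(k=0 to 7) X[k] · e^(2πikn/8)

Computing each x[n]:
x[0] = -3
x[1] = 3
x[2] = 1
x[3] = -1
x[4] = 3
x[5] = -2
x[6] = 0
x[7] = -1

x = [-3, 3, 1, -1, 3, -2, 0, -1]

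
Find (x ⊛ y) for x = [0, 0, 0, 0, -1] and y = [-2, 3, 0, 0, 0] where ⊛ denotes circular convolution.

(x ⊛ y)[n] = Σ(m=0 to 4) x[m] · y[(n-m) mod 5]

Computing each output sample:
(x ⊛ y)[0] = -3
(x ⊛ y)[1] = 0
(x ⊛ y)[2] = 0
(x ⊛ y)[3] = 0
(x ⊛ y)[4] = 2

x ⊛ y = [-3, 0, 0, 0, 2]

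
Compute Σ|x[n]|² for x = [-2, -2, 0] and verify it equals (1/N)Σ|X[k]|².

Time domain:
Σ|x[n]|² = |-2|² + |-2|² + |0|² = 8.0000

Frequency domain:
(1/3)Σ|X[k]|² = (1/3)(|-4|² + |-1.0000+1.7321i|² + |-1.0000-1.7321i|²) = (1/3)·24.0000 = 8.0000

Both sides agree, confirming Parseval's theorem.

Σ|x[n]|² = (1/N)Σ|X[k]|² = 8.0000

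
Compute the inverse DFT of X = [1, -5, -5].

x[n] = (1/3) Σ(k=0 to 2) X[k] · e^(2πikn/3)

Computing each x[n]:
x[0] = -3
x[1] = 2
x[2] = 2

x = [-3, 2, 2]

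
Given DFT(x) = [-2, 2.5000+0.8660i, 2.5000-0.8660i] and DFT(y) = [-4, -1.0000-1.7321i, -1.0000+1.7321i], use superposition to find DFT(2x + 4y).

By linearity: DFT(2x + 4y) = 2·DFT(x) + 4·DFT(y)
= 2·[-2, 2.5000+0.8660i, 2.5000-0.8660i] + 4·[-4, -1.0000-1.7321i, -1.0000+1.7321i]

Computing element-wise:
Z[0] = 2·(-2) + 4·(-4) = -20
Z[1] = 2·(2.5000+0.8660i) + 4·(-1.0000-1.7321i) = 1.0000-5.1964i
Z[2] = 2·(2.5000-0.8660i) + 4·(-1.0000+1.7321i) = 1.0000+5.1964i

DFT(2x + 4y) = 2·X + 4·Y = [-20, 1.0000-5.1964i, 1.0000+5.1964i]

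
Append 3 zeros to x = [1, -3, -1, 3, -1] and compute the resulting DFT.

Original 5-point DFT: [-1, -1.8541+4.2533i, 4.8541-2.6287i, 4.8541+2.6287i, -1.8541-4.2533i]
Zero-padded 8-point DFT provides frequency interpolation.

DFT_8([x, 0, ...]) = [-1, -2.2426+1.0000i, 1+6i, 6.2426-1.0000i, -1, 6.2426+1.0000i, 1-6i, -2.2426-1.0000i]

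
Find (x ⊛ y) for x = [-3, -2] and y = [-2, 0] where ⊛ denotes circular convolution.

(x ⊛ y)[n] = Σ(m=0 to 1) x[m] · y[(n-m) mod 2]

Computing each output sample:
(x ⊛ y)[0] = 6
(x ⊛ y)[1] = 4

x ⊛ y = [6, 4]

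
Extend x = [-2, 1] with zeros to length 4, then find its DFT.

Original 2-point DFT: [-1, -3]
Zero-padded 4-point DFT provides frequency interpolation.

DFT_4([x, 0, ...]) = [-1, -2-1i, -3, -2+1i]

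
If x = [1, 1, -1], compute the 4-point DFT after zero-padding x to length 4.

Original 3-point DFT: [1, 1.0000-1.7321i, 1.0000+1.7321i]
Zero-padded 4-point DFT provides frequency interpolation.

DFT_4([x, 0, ...]) = [1, 2-1i, -1, 2+1i]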